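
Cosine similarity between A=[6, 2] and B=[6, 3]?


A·B = 6·6 + 2·3 = 42
‖A‖ = √40 = 6.3246, ‖B‖ = √45 = 6.7082
cos = 42/(√40·√45) = 42/√1800 = 0.9899

0.9899


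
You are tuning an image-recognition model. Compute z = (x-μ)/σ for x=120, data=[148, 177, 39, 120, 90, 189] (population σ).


μ = 127.1667, σ = 51.5539
z = (120 - 127.1667)/51.5539 = -0.139

-0.139


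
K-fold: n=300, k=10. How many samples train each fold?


Fold size = 300/10 = 30
Training per fold = 300 - 30 = 270

270


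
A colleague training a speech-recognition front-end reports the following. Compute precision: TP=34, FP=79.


Precision = TP/(TP+FP)
= 34/(34+79)
= 34/113 = 30.09%

30.09%


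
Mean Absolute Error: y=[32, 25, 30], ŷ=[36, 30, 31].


Absolute errors: |32-36|=4, |25-30|=5, |30-31|=1
Sum = 10
MAE = 10/3 = 10/3

10/3


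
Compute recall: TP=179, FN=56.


Recall = TP/(TP+FN)
= 179/(179+56)
= 179/235 = 76.17%

76.17%


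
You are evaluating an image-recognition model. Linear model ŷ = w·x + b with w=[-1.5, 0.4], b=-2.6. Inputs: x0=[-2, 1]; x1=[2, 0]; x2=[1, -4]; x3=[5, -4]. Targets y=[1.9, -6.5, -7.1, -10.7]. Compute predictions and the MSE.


ŷ0 = (-1.5)·(-2) + (0.4)·(1) - 2.6 = 0.8
ŷ1 = (-1.5)·(2) + (0.4)·(0) - 2.6 = -5.6
ŷ2 = (-1.5)·(1) + (0.4)·(-4) - 2.6 = -5.7
ŷ3 = (-1.5)·(5) + (0.4)·(-4) - 2.6 = -11.7
errors² = [1.21, 0.81, 1.96, 1.0]
MSE = 4.9800/4 = 1.245

1.245


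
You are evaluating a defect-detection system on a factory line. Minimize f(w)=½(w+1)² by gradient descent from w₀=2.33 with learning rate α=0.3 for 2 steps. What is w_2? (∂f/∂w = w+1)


step 1: grad = 2.33+1 = 3.33; w = 2.33 - 0.3·(3.33) = 1.331
step 2: grad = 1.331+1 = 2.331; w = 1.331 - 0.3·(2.331) = 0.6317

0.6317


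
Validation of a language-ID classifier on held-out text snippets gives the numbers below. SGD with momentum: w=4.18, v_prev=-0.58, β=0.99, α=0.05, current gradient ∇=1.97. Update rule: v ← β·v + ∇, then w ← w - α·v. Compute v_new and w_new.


v_new = 0.99·-0.58 + 1.97 = -0.5742 + 1.97 = 1.3958
w_new = 4.18 - 0.05·1.3958 = 4.18 - 0.06979 = 4.11021

v_new=1.3958, w_new=4.11021


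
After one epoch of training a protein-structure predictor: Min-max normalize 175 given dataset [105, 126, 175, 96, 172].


min=96, max=175
(175-96)/(175-96) = 79/79 = 1.0

1.0


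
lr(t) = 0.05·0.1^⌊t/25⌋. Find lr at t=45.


n_drops = ⌊45/25⌋ = 1
lr = 0.05·0.1^1 = 0.05·0.1 = 0.005

0.005


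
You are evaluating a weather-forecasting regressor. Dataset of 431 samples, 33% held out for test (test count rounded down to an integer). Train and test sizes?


Test = ⌊431·33/100⌋ = 142
Train = 431 - 142 = 289

Train: 289, Test: 142


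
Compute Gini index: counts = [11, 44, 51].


Probabilities: [11/106, 44/106, 51/106] ≈ [0.1038, 0.4151, 0.4811]
Σpᵢ² = (121 + 1936 + 2601)/106² = 4658/11236
Gini = 1 - Σpᵢ² = 1 - 4658/11236 = 0.5854

0.5854


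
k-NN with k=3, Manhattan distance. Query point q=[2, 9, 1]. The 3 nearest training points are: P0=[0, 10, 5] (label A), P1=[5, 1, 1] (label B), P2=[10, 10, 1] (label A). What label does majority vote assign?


d(q,P0) = 7  (label A)
d(q,P1) = 11  (label B)
d(q,P2) = 9  (label A)
Votes: A=2, B=1
Majority → A

A


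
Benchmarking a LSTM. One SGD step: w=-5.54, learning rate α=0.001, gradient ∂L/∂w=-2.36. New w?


w_new = w - α·∇
= -5.54 - 0.001·-2.36
= -5.54 + 0.00236
= -5.53764

-5.53764


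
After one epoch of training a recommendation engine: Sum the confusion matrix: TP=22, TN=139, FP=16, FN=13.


Total = TP + TN + FP + FN
= 22 + 139 + 16 + 13
= 190
(Predicted positive: 38, predicted negative: 152)

190


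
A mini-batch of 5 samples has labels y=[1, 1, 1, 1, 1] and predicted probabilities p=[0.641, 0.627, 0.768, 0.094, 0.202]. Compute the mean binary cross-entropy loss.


L[0] = -ln(0.641) = 0.4447
L[1] = -ln(0.627) = 0.4668
L[2] = -ln(0.768) = 0.264
L[3] = -ln(0.094) = 2.3645
L[4] = -ln(0.202) = 1.5995
mean = (0.4447 + 0.4668 + 0.264 + 2.3645 + 1.5995)/5 = 1.0279

1.0279


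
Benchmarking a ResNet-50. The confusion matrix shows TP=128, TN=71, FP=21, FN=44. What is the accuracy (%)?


Accuracy = (TP+TN)/(TP+TN+FP+FN)
= (128+71)/(264)
= 199/264 = 75.38%

75.38%


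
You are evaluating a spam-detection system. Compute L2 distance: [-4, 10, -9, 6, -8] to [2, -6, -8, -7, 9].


d = √((-4-2)² + (10+ 6)² + (-9+ 8)² + (6+ 7)² + (-8-9)²)
  = √(36 + 256 + 1 + 169 + 289)
  = √751 = 27.4044

27.4044


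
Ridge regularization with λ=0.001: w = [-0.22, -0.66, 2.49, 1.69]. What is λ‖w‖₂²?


‖w‖₂² = (-0.22)² + (-0.66)² + (2.49)² + (1.69)²
     = 0.0484 + 0.4356 + 6.2001 + 2.8561
     = 9.5402
λ·‖w‖₂² = 0.001·9.5402 = 0.00954

0.00954


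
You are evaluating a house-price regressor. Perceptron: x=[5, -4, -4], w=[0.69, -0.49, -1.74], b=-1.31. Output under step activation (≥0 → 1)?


z = (5)·(0.69) + (-4)·(-0.49) + (-4)·(-1.74) - 1.31
  = 11.06
step(z) = 1 (z≥0)

1


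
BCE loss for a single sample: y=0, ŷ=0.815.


BCE = -[y·ln(p) + (1-y)·ln(1-p)]
= -0 - 1·ln(1-0.815)
= -ln(0.185) = 1.6874

1.6874


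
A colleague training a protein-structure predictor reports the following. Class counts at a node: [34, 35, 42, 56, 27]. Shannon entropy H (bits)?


Probabilities: [34/194, 35/194, 42/194, 56/194, 27/194] ≈ [0.1753, 0.1804, 0.2165, 0.2887, 0.1392]
H = -((34/194)·log₂(34/194) + (35/194)·log₂(35/194) + (42/194)·log₂(42/194) + (56/194)·log₂(56/194) + (27/194)·log₂(27/194))
  = 2.2774 bits

2.2774 bits


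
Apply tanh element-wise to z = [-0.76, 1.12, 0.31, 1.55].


tanh(-0.76) = -0.6411
tanh(1.12) = 0.8076
tanh(0.31) = 0.3004
tanh(1.55) = 0.9138
result = [-0.6411, 0.8076, 0.3004, 0.9138]

[-0.6411, 0.8076, 0.3004, 0.9138]


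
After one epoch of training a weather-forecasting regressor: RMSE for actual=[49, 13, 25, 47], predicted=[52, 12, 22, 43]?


MSE = 35/4 = 8.75
RMSE = √(35/4) = 2.958

2.958


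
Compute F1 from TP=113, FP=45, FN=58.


Precision = 113/158 = 0.7152
Recall = 113/171 = 0.6608
F1 = 2·P·R/(P+R) = 2·TP/(2·TP+FP+FN) = 226/(226+45+58) = 226/329 = 0.6869

0.6869


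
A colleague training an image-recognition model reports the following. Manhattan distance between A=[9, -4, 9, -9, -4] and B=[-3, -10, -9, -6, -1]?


d = |9+ 3| + |-4+ 10| + |9+ 9| + |-9+ 6| + |-4+ 1|
  = 12 + 6 + 18 + 3 + 3
  = 42

42


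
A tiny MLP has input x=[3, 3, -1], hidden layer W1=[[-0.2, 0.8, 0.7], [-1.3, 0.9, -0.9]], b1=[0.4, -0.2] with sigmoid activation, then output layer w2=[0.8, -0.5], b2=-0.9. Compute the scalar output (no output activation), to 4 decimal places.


z1[0] = (-0.2)·(3) + (0.8)·(3) + (0.7)·(-1) + 0.4 = 1.5
z1[1] = (-1.3)·(3) + (0.9)·(3) + (-0.9)·(-1) - 0.2 = -0.5
h = sigmoid(z1) = [0.8176, 0.3775]
output = (0.8)·(0.8176) + (-0.5)·(0.3775) - 0.9 = -0.4347

-0.4347


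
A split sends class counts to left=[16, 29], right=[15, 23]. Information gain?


Parent = [31, 52], H_parent = 0.9533
H_left = 0.9389 (n=45), H_right = 0.9678 (n=38)
H_children = (45/83)·0.9389 + (38/83)·0.9678 = 0.9521
IG = 0.9533 - 0.9521 = 0.0012

0.0012


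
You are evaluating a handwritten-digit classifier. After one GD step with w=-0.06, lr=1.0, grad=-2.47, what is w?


w_new = w - α·∇
= -0.06 - 1.0·-2.47
= -0.06 + 2.47
= 2.41

2.41


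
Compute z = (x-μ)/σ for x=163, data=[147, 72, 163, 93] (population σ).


μ = 118.75, σ = 37.4324
z = (163 - 118.75)/37.4324 = 1.1821

1.1821


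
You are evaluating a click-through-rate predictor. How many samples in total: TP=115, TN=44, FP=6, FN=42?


Total = TP + TN + FP + FN
= 115 + 44 + 6 + 42
= 207
(Predicted positive: 121, predicted negative: 86)

207


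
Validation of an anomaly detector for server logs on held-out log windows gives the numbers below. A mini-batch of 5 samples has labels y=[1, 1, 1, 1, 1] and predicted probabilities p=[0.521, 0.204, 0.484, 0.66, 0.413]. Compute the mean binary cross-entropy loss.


L[0] = -ln(0.521) = 0.652
L[1] = -ln(0.204) = 1.5896
L[2] = -ln(0.484) = 0.7257
L[3] = -ln(0.66) = 0.4155
L[4] = -ln(0.413) = 0.8843
mean = (0.652 + 1.5896 + 0.7257 + 0.4155 + 0.8843)/5 = 0.8534

0.8534


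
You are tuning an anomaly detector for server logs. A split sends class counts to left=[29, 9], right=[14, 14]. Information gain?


Parent = [43, 23], H_parent = 0.9327
H_left = 0.7897 (n=38), H_right = 1 (n=28)
H_children = (38/66)·0.7897 + (28/66)·1 = 0.8789
IG = 0.9327 - 0.8789 = 0.0538

0.0538


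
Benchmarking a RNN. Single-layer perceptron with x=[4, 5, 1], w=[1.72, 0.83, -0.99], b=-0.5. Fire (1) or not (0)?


z = (4)·(1.72) + (5)·(0.83) + (1)·(-0.99) - 0.5
  = 9.54
step(z) = 1 (z≥0)

1


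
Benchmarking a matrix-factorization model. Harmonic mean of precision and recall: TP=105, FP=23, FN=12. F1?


Precision = 105/128 = 0.8203
Recall = 105/117 = 0.8974
F1 = 2·P·R/(P+R) = 2·TP/(2·TP+FP+FN) = 210/(210+23+12) = 210/245 = 0.8571

0.8571


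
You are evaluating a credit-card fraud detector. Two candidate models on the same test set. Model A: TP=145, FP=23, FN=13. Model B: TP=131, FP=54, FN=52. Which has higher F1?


Model A: P=145/168=0.8631, R=145/158=0.9177, F1=2PR/(P+R)=2TP/(2TP+FP+FN)=290/326=0.8896
Model B: P=131/185=0.7081, R=131/183=0.7158, F1=2PR/(P+R)=2TP/(2TP+FP+FN)=262/368=0.712
0.8896 > 0.712 → Model A

Model A


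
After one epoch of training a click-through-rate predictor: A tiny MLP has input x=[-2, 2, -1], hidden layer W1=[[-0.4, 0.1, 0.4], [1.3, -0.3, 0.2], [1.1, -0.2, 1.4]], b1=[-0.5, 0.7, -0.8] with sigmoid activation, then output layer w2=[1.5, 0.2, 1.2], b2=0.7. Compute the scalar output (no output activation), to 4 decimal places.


z1[0] = (-0.4)·(-2) + (0.1)·(2) + (0.4)·(-1) - 0.5 = 0.1
z1[1] = (1.3)·(-2) + (-0.3)·(2) + (0.2)·(-1) + 0.7 = -2.7
z1[2] = (1.1)·(-2) + (-0.2)·(2) + (1.4)·(-1) - 0.8 = -4.8
h = sigmoid(z1) = [0.525, 0.063, 0.0082]
output = (1.5)·(0.525) + (0.2)·(0.063) + (1.2)·(0.0082) + 0.7 = 1.5099

1.5099


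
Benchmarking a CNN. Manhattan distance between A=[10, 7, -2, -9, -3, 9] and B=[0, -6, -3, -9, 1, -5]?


d = |10-0| + |7+ 6| + |-2+ 3| + |-9+ 9| + |-3-1| + |9+ 5|
  = 10 + 13 + 1 + 0 + 4 + 14
  = 42

42


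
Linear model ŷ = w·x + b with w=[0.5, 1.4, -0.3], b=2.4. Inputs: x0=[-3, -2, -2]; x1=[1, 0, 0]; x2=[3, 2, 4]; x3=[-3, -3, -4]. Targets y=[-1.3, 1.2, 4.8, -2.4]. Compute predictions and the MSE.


ŷ0 = (0.5)·(-3) + (1.4)·(-2) + (-0.3)·(-2) + 2.4 = -1.3
ŷ1 = (0.5)·(1) + (1.4)·(0) + (-0.3)·(0) + 2.4 = 2.9
ŷ2 = (0.5)·(3) + (1.4)·(2) + (-0.3)·(4) + 2.4 = 5.5
ŷ3 = (0.5)·(-3) + (1.4)·(-3) + (-0.3)·(-4) + 2.4 = -2.1
errors² = [0.0, 2.89, 0.49, 0.09]
MSE = 3.4700/4 = 0.8675

0.8675


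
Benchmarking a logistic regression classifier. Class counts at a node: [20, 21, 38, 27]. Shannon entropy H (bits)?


Probabilities: [20/106, 21/106, 38/106, 27/106] ≈ [0.1887, 0.1981, 0.3585, 0.2547]
H = -((20/106)·log₂(20/106) + (21/106)·log₂(21/106) + (38/106)·log₂(38/106) + (27/106)·log₂(27/106))
  = 1.9498 bits

1.9498 bits


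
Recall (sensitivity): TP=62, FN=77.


Recall = TP/(TP+FN)
= 62/(62+77)
= 62/139 = 44.6%

44.6%


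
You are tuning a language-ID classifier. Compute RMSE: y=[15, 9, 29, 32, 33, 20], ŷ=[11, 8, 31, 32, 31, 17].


MSE = 34/6 = 5.6667
RMSE = √(34/6) = 2.3805

2.3805


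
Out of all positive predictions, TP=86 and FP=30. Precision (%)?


Precision = TP/(TP+FP)
= 86/(86+30)
= 86/116 = 74.14%

74.14%


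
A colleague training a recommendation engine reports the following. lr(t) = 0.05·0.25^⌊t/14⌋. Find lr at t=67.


n_drops = ⌊67/14⌋ = 4
lr = 0.05·0.25^4 = 0.05·0.00390625 = 0.0001953125

0.0001953125


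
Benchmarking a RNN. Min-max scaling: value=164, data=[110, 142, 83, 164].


min=83, max=164
(164-83)/(164-83) = 81/81 = 1.0

1.0


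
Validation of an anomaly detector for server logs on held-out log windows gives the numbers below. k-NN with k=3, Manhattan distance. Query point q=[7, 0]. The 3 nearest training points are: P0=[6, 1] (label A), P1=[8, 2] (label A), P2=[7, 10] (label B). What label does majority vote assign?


d(q,P0) = 2  (label A)
d(q,P1) = 3  (label A)
d(q,P2) = 10  (label B)
Votes: A=2, B=1
Majority → A

A


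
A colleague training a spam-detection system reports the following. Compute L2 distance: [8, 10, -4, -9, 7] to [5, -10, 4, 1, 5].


d = √((8-5)² + (10+ 10)² + (-4-4)² + (-9-1)² + (7-5)²)
  = √(9 + 400 + 64 + 100 + 4)
  = √577 = 24.0208

24.0208


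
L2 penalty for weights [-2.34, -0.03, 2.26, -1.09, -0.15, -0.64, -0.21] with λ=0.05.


‖w‖₂² = (-2.34)² + (-0.03)² + (2.26)² + (-1.09)² + (-0.15)² + (-0.64)² + (-0.21)²
     = 5.4756 + 0.0009 + 5.1076 + 1.1881 + 0.0225 + 0.4096 + 0.0441
     = 12.2484
λ·‖w‖₂² = 0.05·12.2484 = 0.61242

0.61242


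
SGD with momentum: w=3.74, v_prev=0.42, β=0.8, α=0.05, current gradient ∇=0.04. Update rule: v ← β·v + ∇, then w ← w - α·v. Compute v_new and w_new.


v_new = 0.8·0.42 + 0.04 = 0.336 + 0.04 = 0.376
w_new = 3.74 - 0.05·0.376 = 3.74 - 0.0188 = 3.7212

v_new=0.376, w_new=3.7212


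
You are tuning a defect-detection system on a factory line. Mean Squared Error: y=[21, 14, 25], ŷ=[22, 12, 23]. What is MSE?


Squared errors: (21-22)²=1, (14-12)²=4, (25-23)²=4
Sum = 9
MSE = 9/3 = 3

3


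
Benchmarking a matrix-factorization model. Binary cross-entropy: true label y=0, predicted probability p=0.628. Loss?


BCE = -[y·ln(p) + (1-y)·ln(1-p)]
= -0 - 1·ln(1-0.628)
= -ln(0.372) = 0.9889

0.9889


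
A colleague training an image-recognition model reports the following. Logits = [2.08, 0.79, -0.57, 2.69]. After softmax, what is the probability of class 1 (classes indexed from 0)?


Exponentials: e^2.08=8.0045, e^0.79=2.2034, e^-0.57=0.5655, e^2.69=14.7317
Sum = 25.5051
Softmax = [0.3138, 0.0864, 0.0222, 0.5776]
p[1] = 2.2034/25.5051 = 0.0864

0.0864


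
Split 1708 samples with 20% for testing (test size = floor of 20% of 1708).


Test = ⌊1708·20/100⌋ = 341
Train = 1708 - 341 = 1367

Train: 1367, Test: 341


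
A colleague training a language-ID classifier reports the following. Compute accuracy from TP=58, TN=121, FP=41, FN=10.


Accuracy = (TP+TN)/(TP+TN+FP+FN)
= (58+121)/(230)
= 179/230 = 77.83%

77.83%


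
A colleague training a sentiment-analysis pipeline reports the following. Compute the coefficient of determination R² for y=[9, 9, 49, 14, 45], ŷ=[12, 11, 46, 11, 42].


ȳ = 25.2
SS_res = Σ(y-ŷ)² = 40
SS_tot = Σ(y-ȳ)² = 1608.8
R² = 1 - SS_res/SS_tot = 1 - 0.0249 = 0.9751

0.9751


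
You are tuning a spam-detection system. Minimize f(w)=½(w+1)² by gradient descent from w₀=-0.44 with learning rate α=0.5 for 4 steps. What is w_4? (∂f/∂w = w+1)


step 1: grad = -0.44+1 = 0.56; w = -0.44 - 0.5·(0.56) = -0.72
step 2: grad = -0.72+1 = 0.28; w = -0.72 - 0.5·(0.28) = -0.86
step 3: grad = -0.86+1 = 0.14; w = -0.86 - 0.5·(0.14) = -0.93
step 4: grad = -0.93+1 = 0.07; w = -0.93 - 0.5·(0.07) = -0.965

-0.965


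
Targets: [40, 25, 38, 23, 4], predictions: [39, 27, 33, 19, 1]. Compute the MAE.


Absolute errors: |40-39|=1, |25-27|=2, |38-33|=5, |23-19|=4, |4-1|=3
Sum = 15
MAE = 15/5 = 3

3


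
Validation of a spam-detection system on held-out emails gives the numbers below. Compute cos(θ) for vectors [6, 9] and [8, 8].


A·B = 6·8 + 9·8 = 120
‖A‖ = √117 = 10.8167, ‖B‖ = √128 = 11.3137
cos = 120/(√117·√128) = 120/√14976 = 0.9806

0.9806


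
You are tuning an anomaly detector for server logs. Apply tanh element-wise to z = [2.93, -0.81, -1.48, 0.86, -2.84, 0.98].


tanh(2.93) = 0.9943
tanh(-0.81) = -0.6696
tanh(-1.48) = -0.9015
tanh(0.86) = 0.6963
tanh(-2.84) = -0.9932
tanh(0.98) = 0.7531
result = [0.9943, -0.6696, -0.9015, 0.6963, -0.9932, 0.7531]

[0.9943, -0.6696, -0.9015, 0.6963, -0.9932, 0.7531]


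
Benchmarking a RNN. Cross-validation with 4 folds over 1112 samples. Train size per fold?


Fold size = 1112/4 = 278
Training per fold = 1112 - 278 = 834

834


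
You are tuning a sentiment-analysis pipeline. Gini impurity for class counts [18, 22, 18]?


Probabilities: [18/58, 22/58, 18/58] ≈ [0.3103, 0.3793, 0.3103]
Σpᵢ² = (324 + 484 + 324)/58² = 1132/3364
Gini = 1 - Σpᵢ² = 1 - 1132/3364 = 0.6635

0.6635


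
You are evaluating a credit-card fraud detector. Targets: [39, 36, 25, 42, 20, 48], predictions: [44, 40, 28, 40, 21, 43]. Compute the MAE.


Absolute errors: |39-44|=5, |36-40|=4, |25-28|=3, |42-40|=2, |20-21|=1, |48-43|=5
Sum = 20
MAE = 20/6 = 10/3

10/3


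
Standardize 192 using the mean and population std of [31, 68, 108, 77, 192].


μ = 95.2, σ = 54.2712
z = (192 - 95.2)/54.2712 = 1.7836

1.7836


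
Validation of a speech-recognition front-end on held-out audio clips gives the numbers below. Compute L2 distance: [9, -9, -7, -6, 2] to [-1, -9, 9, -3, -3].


d = √((9+ 1)² + (-9+ 9)² + (-7-9)² + (-6+ 3)² + (2+ 3)²)
  = √(100 + 0 + 256 + 9 + 25)
  = √390 = 19.7484

19.7484


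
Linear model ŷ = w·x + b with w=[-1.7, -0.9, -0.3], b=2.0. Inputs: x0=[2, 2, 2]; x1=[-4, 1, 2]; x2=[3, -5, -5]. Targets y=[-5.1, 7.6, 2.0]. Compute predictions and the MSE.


ŷ0 = (-1.7)·(2) + (-0.9)·(2) + (-0.3)·(2) + 2.0 = -3.8
ŷ1 = (-1.7)·(-4) + (-0.9)·(1) + (-0.3)·(2) + 2.0 = 7.3
ŷ2 = (-1.7)·(3) + (-0.9)·(-5) + (-0.3)·(-5) + 2.0 = 2.9
errors² = [1.69, 0.09, 0.81]
MSE = 2.5900/3 = 0.8633

0.8633


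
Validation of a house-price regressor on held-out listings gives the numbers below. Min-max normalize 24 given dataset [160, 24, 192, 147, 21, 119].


min=21, max=192
(24-21)/(192-21) = 3/171 = 0.0175

0.0175


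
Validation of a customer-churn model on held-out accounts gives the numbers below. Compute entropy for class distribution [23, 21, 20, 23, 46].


Probabilities: [23/133, 21/133, 20/133, 23/133, 46/133] ≈ [0.1729, 0.1579, 0.1504, 0.1729, 0.3459]
H = -((23/133)·log₂(23/133) + (21/133)·log₂(21/133) + (20/133)·log₂(20/133) + (23/133)·log₂(23/133) + (46/133)·log₂(46/133))
  = 2.2369 bits

2.2369 bits


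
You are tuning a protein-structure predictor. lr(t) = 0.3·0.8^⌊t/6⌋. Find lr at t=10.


n_drops = ⌊10/6⌋ = 1
lr = 0.3·0.8^1 = 0.3·0.8 = 0.24

0.24


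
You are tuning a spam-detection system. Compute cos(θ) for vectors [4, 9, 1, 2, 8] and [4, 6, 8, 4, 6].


A·B = 4·4 + 9·6 + 1·8 + 2·4 + 8·6 = 134
‖A‖ = √166 = 12.8841, ‖B‖ = √168 = 12.9615
cos = 134/(√166·√168) = 134/√27888 = 0.8024

0.8024


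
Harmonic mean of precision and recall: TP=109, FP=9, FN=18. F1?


Precision = 109/118 = 0.9237
Recall = 109/127 = 0.8583
F1 = 2·P·R/(P+R) = 2·TP/(2·TP+FP+FN) = 218/(218+9+18) = 218/245 = 0.8898

0.8898


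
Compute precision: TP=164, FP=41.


Precision = TP/(TP+FP)
= 164/(164+41)
= 164/205 = 80.0%

80.0%


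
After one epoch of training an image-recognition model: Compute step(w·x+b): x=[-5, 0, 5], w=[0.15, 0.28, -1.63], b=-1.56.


z = (-5)·(0.15) + (0)·(0.28) + (5)·(-1.63) - 1.56
  = -10.46
step(z) = 0 (z<0)

0


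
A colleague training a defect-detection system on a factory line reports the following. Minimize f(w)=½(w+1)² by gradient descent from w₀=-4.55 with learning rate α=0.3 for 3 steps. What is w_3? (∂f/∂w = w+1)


step 1: grad = -4.55+1 = -3.55; w = -4.55 - 0.3·(-3.55) = -3.485
step 2: grad = -3.485+1 = -2.485; w = -3.485 - 0.3·(-2.485) = -2.7395
step 3: grad = -2.7395+1 = -1.7395; w = -2.7395 - 0.3·(-1.7395) = -2.21765

-2.21765


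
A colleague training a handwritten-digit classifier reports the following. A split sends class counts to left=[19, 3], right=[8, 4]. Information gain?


Parent = [27, 7], H_parent = 0.7335
H_left = 0.5746 (n=22), H_right = 0.9183 (n=12)
H_children = (22/34)·0.5746 + (12/34)·0.9183 = 0.6959
IG = 0.7335 - 0.6959 = 0.0376

0.0376


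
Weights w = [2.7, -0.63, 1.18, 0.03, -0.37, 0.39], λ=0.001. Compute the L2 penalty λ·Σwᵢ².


‖w‖₂² = (2.7)² + (-0.63)² + (1.18)² + (0.03)² + (-0.37)² + (0.39)²
     = 7.29 + 0.3969 + 1.3924 + 0.0009 + 0.1369 + 0.1521
     = 9.3692
λ·‖w‖₂² = 0.001·9.3692 = 0.009369

0.009369


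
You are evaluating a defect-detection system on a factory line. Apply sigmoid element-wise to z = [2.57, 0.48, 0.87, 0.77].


σ(2.57) = 1/(1+e^-2.57) = 0.9289
σ(0.48) = 1/(1+e^-0.48) = 0.6177
σ(0.87) = 1/(1+e^-0.87) = 0.7047
σ(0.77) = 1/(1+e^-0.77) = 0.6835
result = [0.9289, 0.6177, 0.7047, 0.6835]

[0.9289, 0.6177, 0.7047, 0.6835]


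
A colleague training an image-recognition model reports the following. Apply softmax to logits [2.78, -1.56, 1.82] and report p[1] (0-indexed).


Exponentials: e^2.78=16.119, e^-1.56=0.2101, e^1.82=6.1719
Sum = 22.501
Softmax = [0.7164, 0.0093, 0.2743]
p[1] = 0.2101/22.501 = 0.0093

0.0093


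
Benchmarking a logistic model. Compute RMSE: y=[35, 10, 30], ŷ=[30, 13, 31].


MSE = 35/3 = 11.6667
RMSE = √(35/3) = 3.4157

3.4157


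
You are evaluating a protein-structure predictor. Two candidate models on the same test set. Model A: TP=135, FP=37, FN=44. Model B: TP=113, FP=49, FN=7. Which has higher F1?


Model A: P=135/172=0.7849, R=135/179=0.7542, F1=2PR/(P+R)=2TP/(2TP+FP+FN)=270/351=0.7692
Model B: P=113/162=0.6975, R=113/120=0.9417, F1=2PR/(P+R)=2TP/(2TP+FP+FN)=226/282=0.8014
0.7692 < 0.8014 → Model B

Model B


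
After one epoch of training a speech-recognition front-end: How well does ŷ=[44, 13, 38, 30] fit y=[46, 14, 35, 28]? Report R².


ȳ = 30.75
SS_res = Σ(y-ŷ)² = 18
SS_tot = Σ(y-ȳ)² = 538.75
R² = 1 - SS_res/SS_tot = 1 - 0.0334 = 0.9666

0.9666


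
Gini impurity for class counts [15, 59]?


Probabilities: [15/74, 59/74] ≈ [0.2027, 0.7973]
Σpᵢ² = (225 + 3481)/74² = 3706/5476
Gini = 1 - Σpᵢ² = 1 - 3706/5476 = 0.3232

0.3232


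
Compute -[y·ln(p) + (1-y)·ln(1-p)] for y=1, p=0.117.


BCE = -[y·ln(p) + (1-y)·ln(1-p)]
= -1·ln(0.117) - 0
= -ln(0.117) = 2.1456

2.1456


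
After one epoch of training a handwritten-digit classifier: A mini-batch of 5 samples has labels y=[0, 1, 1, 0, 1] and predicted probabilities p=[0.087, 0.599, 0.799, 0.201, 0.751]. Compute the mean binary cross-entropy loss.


L[0] = -ln(1-0.087) = -ln(0.913) = 0.091
L[1] = -ln(0.599) = 0.5125
L[2] = -ln(0.799) = 0.2244
L[3] = -ln(1-0.201) = -ln(0.799) = 0.2244
L[4] = -ln(0.751) = 0.2863
mean = (0.091 + 0.5125 + 0.2244 + 0.2244 + 0.2863)/5 = 0.2677

0.2677


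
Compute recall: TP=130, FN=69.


Recall = TP/(TP+FN)
= 130/(130+69)
= 130/199 = 65.33%

65.33%


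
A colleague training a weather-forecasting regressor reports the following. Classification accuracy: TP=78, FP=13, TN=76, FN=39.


Accuracy = (TP+TN)/(TP+TN+FP+FN)
= (78+76)/(206)
= 154/206 = 74.76%

74.76%


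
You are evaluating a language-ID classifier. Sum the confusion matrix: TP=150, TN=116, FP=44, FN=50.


Total = TP + TN + FP + FN
= 150 + 116 + 44 + 50
= 360
(Predicted positive: 194, predicted negative: 166)

360


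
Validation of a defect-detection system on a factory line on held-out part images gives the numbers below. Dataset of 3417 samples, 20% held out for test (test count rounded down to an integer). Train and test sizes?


Test = ⌊3417·20/100⌋ = 683
Train = 3417 - 683 = 2734

Train: 2734, Test: 683


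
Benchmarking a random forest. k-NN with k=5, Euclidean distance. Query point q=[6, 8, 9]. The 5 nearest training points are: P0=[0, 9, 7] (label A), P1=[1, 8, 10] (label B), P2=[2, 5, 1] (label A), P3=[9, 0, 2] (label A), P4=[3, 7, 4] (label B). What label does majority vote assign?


d(q,P0) = 6.4031  (label A)
d(q,P1) = 5.099  (label B)
d(q,P2) = 9.434  (label A)
d(q,P3) = 11.0454  (label A)
d(q,P4) = 5.9161  (label B)
Votes: A=3, B=2
Majority → A

A


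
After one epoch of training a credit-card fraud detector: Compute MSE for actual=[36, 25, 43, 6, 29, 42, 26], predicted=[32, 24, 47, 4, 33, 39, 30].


Squared errors: (36-32)²=16, (25-24)²=1, (43-47)²=16, (6-4)²=4, (29-33)²=16, (42-39)²=9, (26-30)²=16
Sum = 78
MSE = 78/7 = 78/7

78/7


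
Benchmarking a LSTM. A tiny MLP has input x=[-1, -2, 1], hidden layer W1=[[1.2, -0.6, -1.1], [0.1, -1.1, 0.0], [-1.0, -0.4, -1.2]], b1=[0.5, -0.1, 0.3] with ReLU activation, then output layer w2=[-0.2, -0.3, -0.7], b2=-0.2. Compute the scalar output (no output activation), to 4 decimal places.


z1[0] = (1.2)·(-1) + (-0.6)·(-2) + (-1.1)·(1) + 0.5 = -0.6
z1[1] = (0.1)·(-1) + (-1.1)·(-2) + (0.0)·(1) - 0.1 = 2.0
z1[2] = (-1.0)·(-1) + (-0.4)·(-2) + (-1.2)·(1) + 0.3 = 0.9
h = ReLU(z1) = [0.0, 2.0, 0.9]
output = (-0.2)·(0.0) + (-0.3)·(2.0) + (-0.7)·(0.9) - 0.2 = -1.43

-1.43


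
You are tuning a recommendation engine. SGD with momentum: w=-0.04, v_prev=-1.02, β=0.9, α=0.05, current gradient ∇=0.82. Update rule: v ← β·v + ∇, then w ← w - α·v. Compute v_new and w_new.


v_new = 0.9·-1.02 + 0.82 = -0.918 + 0.82 = -0.098
w_new = -0.04 - 0.05·-0.098 = -0.04 + 0.0049 = -0.0351

v_new=-0.098, w_new=-0.0351


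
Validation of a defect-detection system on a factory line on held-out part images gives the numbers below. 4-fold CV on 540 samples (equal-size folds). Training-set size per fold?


Fold size = 540/4 = 135
Training per fold = 540 - 135 = 405

405


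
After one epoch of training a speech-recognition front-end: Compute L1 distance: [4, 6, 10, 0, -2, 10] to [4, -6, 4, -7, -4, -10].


d = |4-4| + |6+ 6| + |10-4| + |0+ 7| + |-2+ 4| + |10+ 10|
  = 0 + 12 + 6 + 7 + 2 + 20
  = 47

47


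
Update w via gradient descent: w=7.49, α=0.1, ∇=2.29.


w_new = w - α·∇
= 7.49 - 0.1·2.29
= 7.49 - 0.229
= 7.261

7.261


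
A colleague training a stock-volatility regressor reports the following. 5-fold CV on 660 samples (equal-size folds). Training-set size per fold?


Fold size = 660/5 = 132
Training per fold = 660 - 132 = 528

528


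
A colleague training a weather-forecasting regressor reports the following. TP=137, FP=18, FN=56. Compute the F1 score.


Precision = 137/155 = 0.8839
Recall = 137/193 = 0.7098
F1 = 2·P·R/(P+R) = 2·TP/(2·TP+FP+FN) = 274/(274+18+56) = 274/348 = 0.7874

0.7874


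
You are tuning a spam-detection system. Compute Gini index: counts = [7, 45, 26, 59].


Probabilities: [7/137, 45/137, 26/137, 59/137] ≈ [0.0511, 0.3285, 0.1898, 0.4307]
Σpᵢ² = (49 + 2025 + 676 + 3481)/137² = 6231/18769
Gini = 1 - Σpᵢ² = 1 - 6231/18769 = 0.668

0.668


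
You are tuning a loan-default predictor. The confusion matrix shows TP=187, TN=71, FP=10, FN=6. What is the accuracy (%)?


Accuracy = (TP+TN)/(TP+TN+FP+FN)
= (187+71)/(274)
= 258/274 = 94.16%

94.16%


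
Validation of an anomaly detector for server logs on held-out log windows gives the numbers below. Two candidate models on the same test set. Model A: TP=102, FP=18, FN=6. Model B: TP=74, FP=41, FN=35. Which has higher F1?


Model A: P=102/120=0.85, R=102/108=0.9444, F1=2PR/(P+R)=2TP/(2TP+FP+FN)=204/228=0.8947
Model B: P=74/115=0.6435, R=74/109=0.6789, F1=2PR/(P+R)=2TP/(2TP+FP+FN)=148/224=0.6607
0.8947 > 0.6607 → Model A

Model A


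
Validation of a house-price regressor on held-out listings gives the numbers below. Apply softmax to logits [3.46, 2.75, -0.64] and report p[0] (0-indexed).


Exponentials: e^3.46=31.817, e^2.75=15.6426, e^-0.64=0.5273
Sum = 47.9869
Softmax = [0.663, 0.326, 0.011]
p[0] = 31.817/47.9869 = 0.663

0.663


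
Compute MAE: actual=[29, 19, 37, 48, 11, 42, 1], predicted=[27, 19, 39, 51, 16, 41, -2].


Absolute errors: |29-27|=2, |19-19|=0, |37-39|=2, |48-51|=3, |11-16|=5, |42-41|=1, |1+ 2|=3
Sum = 16
MAE = 16/7 = 16/7

16/7


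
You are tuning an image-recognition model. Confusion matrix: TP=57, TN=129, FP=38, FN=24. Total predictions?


Total = TP + TN + FP + FN
= 57 + 129 + 38 + 24
= 248
(Predicted positive: 95, predicted negative: 153)

248


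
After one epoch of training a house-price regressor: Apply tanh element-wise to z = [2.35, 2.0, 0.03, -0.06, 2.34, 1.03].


tanh(2.35) = 0.982
tanh(2.0) = 0.964
tanh(0.03) = 0.03
tanh(-0.06) = -0.0599
tanh(2.34) = 0.9816
tanh(1.03) = 0.7739
result = [0.982, 0.964, 0.03, -0.0599, 0.9816, 0.7739]

[0.982, 0.964, 0.03, -0.0599, 0.9816, 0.7739]


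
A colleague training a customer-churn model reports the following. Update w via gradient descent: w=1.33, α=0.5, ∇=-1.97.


w_new = w - α·∇
= 1.33 - 0.5·-1.97
= 1.33 + 0.985
= 2.315

2.315


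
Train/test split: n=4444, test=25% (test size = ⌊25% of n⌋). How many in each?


Test = ⌊4444·25/100⌋ = 1111
Train = 4444 - 1111 = 3333

Train: 3333, Test: 1111


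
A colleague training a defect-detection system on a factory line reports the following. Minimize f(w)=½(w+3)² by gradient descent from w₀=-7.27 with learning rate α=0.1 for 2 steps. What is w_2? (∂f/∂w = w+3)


step 1: grad = -7.27+3 = -4.27; w = -7.27 - 0.1·(-4.27) = -6.843
step 2: grad = -6.843+3 = -3.843; w = -6.843 - 0.1·(-3.843) = -6.4587

-6.4587


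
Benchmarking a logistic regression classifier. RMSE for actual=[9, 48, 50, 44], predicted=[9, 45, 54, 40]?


MSE = 41/4 = 10.25
RMSE = √(41/4) = 3.2016

3.2016


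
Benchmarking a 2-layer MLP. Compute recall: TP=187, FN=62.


Recall = TP/(TP+FN)
= 187/(187+62)
= 187/249 = 75.1%

75.1%


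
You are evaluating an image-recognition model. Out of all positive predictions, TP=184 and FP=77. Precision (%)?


Precision = TP/(TP+FP)
= 184/(184+77)
= 184/261 = 70.5%

70.5%


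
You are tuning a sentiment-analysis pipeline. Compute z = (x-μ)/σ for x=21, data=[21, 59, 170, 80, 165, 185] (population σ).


μ = 113.3333, σ = 62.7234
z = (21 - 113.3333)/62.7234 = -1.4721

-1.4721


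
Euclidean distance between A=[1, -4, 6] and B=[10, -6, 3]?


d = √((1-10)² + (-4+ 6)² + (6-3)²)
  = √(81 + 4 + 9)
  = √94 = 9.6954

9.6954


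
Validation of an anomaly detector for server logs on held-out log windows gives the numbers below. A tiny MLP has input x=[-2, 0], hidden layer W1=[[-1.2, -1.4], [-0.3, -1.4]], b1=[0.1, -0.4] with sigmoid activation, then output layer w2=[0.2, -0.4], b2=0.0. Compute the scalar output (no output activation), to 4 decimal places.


z1[0] = (-1.2)·(-2) + (-1.4)·(0) + 0.1 = 2.5
z1[1] = (-0.3)·(-2) + (-1.4)·(0) - 0.4 = 0.2
h = sigmoid(z1) = [0.9241, 0.5498]
output = (0.2)·(0.9241) + (-0.4)·(0.5498) + 0.0 = -0.0351

-0.0351


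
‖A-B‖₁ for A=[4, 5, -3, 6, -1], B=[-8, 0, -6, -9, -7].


d = |4+ 8| + |5-0| + |-3+ 6| + |6+ 9| + |-1+ 7|
  = 12 + 5 + 3 + 15 + 6
  = 41

41


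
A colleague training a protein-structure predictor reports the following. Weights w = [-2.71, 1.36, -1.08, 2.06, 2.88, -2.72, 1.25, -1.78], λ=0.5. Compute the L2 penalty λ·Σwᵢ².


‖w‖₂² = (-2.71)² + (1.36)² + (-1.08)² + (2.06)² + (2.88)² + (-2.72)² + (1.25)² + (-1.78)²
     = 7.3441 + 1.8496 + 1.1664 + 4.2436 + 8.2944 + 7.3984 + 1.5625 + 3.1684
     = 35.0274
λ·‖w‖₂² = 0.5·35.0274 = 17.5137

17.5137


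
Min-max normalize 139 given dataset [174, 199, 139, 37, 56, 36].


min=36, max=199
(139-36)/(199-36) = 103/163 = 0.6319

0.6319


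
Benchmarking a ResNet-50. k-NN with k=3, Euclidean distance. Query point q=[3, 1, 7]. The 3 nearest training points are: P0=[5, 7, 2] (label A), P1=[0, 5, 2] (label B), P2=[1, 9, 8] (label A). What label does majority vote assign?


d(q,P0) = 8.0623  (label A)
d(q,P1) = 7.0711  (label B)
d(q,P2) = 8.3066  (label A)
Votes: A=2, B=1
Majority → A

A


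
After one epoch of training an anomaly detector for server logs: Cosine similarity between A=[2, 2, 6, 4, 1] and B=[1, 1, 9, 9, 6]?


A·B = 2·1 + 2·1 + 6·9 + 4·9 + 1·6 = 100
‖A‖ = √61 = 7.8102, ‖B‖ = √200 = 14.1421
cos = 100/(√61·√200) = 100/√12200 = 0.9054

0.9054


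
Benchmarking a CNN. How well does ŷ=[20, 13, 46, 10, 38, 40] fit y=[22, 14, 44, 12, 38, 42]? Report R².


ȳ = 28.6667
SS_res = Σ(y-ŷ)² = 17
SS_tot = Σ(y-ȳ)² = 1037.33
R² = 1 - SS_res/SS_tot = 1 - 0.0164 = 0.9836

0.9836


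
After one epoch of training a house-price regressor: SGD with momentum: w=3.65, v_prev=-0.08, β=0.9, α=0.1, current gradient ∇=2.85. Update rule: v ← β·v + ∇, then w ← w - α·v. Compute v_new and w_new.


v_new = 0.9·-0.08 + 2.85 = -0.072 + 2.85 = 2.778
w_new = 3.65 - 0.1·2.778 = 3.65 - 0.2778 = 3.3722

v_new=2.778, w_new=3.3722


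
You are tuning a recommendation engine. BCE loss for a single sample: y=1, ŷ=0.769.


BCE = -[y·ln(p) + (1-y)·ln(1-p)]
= -1·ln(0.769) - 0
= -ln(0.769) = 0.2627

0.2627


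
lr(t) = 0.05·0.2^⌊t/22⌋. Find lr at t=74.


n_drops = ⌊74/22⌋ = 3
lr = 0.05·0.2^3 = 0.05·0.008 = 0.0004

0.0004


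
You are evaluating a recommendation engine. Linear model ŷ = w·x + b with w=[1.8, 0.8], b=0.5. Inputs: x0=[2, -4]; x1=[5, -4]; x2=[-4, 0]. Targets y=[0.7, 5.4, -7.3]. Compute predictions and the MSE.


ŷ0 = (1.8)·(2) + (0.8)·(-4) + 0.5 = 0.9
ŷ1 = (1.8)·(5) + (0.8)·(-4) + 0.5 = 6.3
ŷ2 = (1.8)·(-4) + (0.8)·(0) + 0.5 = -6.7
errors² = [0.04, 0.81, 0.36]
MSE = 1.2100/3 = 0.4033

0.4033


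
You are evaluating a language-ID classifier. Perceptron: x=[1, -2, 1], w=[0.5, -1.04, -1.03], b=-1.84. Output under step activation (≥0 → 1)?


z = (1)·(0.5) + (-2)·(-1.04) + (1)·(-1.03) - 1.84
  = -0.29
step(z) = 0 (z<0)

0


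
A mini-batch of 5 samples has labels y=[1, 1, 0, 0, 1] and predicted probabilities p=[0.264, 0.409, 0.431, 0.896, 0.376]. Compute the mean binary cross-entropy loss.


L[0] = -ln(0.264) = 1.3318
L[1] = -ln(0.409) = 0.894
L[2] = -ln(1-0.431) = -ln(0.569) = 0.5639
L[3] = -ln(1-0.896) = -ln(0.104) = 2.2634
L[4] = -ln(0.376) = 0.9782
mean = (1.3318 + 0.894 + 0.5639 + 2.2634 + 0.9782)/5 = 1.2063

1.2063


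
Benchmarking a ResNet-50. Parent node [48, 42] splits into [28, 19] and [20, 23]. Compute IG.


Parent = [48, 42], H_parent = 0.9968
H_left = 0.9734 (n=47), H_right = 0.9965 (n=43)
H_children = (47/90)·0.9734 + (43/90)·0.9965 = 0.9844
IG = 0.9968 - 0.9844 = 0.0124

0.0124


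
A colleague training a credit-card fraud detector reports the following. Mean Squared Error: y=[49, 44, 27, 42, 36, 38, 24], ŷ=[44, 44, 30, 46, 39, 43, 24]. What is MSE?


Squared errors: (49-44)²=25, (44-44)²=0, (27-30)²=9, (42-46)²=16, (36-39)²=9, (38-43)²=25, (24-24)²=0
Sum = 84
MSE = 84/7 = 12

12


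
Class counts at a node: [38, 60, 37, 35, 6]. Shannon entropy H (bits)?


Probabilities: [38/176, 60/176, 37/176, 35/176, 6/176] ≈ [0.2159, 0.3409, 0.2102, 0.1989, 0.0341]
H = -((38/176)·log₂(38/176) + (60/176)·log₂(60/176) + (37/176)·log₂(37/176) + (35/176)·log₂(35/176) + (6/176)·log₂(6/176))
  = 2.1093 bits

2.1093 bits


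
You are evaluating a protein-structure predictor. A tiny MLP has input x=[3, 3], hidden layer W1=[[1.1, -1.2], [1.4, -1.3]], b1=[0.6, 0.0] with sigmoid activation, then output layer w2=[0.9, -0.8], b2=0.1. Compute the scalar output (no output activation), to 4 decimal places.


z1[0] = (1.1)·(3) + (-1.2)·(3) + 0.6 = 0.3
z1[1] = (1.4)·(3) + (-1.3)·(3) + 0.0 = 0.3
h = sigmoid(z1) = [0.5744, 0.5744]
output = (0.9)·(0.5744) + (-0.8)·(0.5744) + 0.1 = 0.1574

0.1574


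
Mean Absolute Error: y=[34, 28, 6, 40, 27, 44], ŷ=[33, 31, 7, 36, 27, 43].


Absolute errors: |34-33|=1, |28-31|=3, |6-7|=1, |40-36|=4, |27-27|=0, |44-43|=1
Sum = 10
MAE = 10/6 = 5/3

5/3


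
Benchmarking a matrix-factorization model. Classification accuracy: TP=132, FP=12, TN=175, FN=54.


Accuracy = (TP+TN)/(TP+TN+FP+FN)
= (132+175)/(373)
= 307/373 = 82.31%

82.31%


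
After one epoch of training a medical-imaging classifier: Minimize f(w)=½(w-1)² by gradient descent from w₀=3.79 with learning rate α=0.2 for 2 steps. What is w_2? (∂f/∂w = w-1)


step 1: grad = 3.79-1 = 2.79; w = 3.79 - 0.2·(2.79) = 3.232
step 2: grad = 3.232-1 = 2.232; w = 3.232 - 0.2·(2.232) = 2.7856

2.7856


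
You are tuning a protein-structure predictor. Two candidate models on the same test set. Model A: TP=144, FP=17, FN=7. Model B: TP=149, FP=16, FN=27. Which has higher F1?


Model A: P=144/161=0.8944, R=144/151=0.9536, F1=2PR/(P+R)=2TP/(2TP+FP+FN)=288/312=0.9231
Model B: P=149/165=0.903, R=149/176=0.8466, F1=2PR/(P+R)=2TP/(2TP+FP+FN)=298/341=0.8739
0.9231 > 0.8739 → Model A

Model A


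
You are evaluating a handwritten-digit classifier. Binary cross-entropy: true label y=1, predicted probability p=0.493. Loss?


BCE = -[y·ln(p) + (1-y)·ln(1-p)]
= -1·ln(0.493) - 0
= -ln(0.493) = 0.7072

0.7072


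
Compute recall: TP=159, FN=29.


Recall = TP/(TP+FN)
= 159/(159+29)
= 159/188 = 84.57%

84.57%


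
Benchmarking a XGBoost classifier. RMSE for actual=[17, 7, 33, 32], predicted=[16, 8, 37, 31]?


MSE = 19/4 = 4.75
RMSE = √(19/4) = 2.1794

2.1794


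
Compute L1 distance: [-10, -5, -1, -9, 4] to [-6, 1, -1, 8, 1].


d = |-10+ 6| + |-5-1| + |-1+ 1| + |-9-8| + |4-1|
  = 4 + 6 + 0 + 17 + 3
  = 30

30


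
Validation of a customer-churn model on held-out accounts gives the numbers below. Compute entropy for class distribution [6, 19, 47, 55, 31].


Probabilities: [6/158, 19/158, 47/158, 55/158, 31/158] ≈ [0.038, 0.1203, 0.2975, 0.3481, 0.1962]
H = -((6/158)·log₂(6/158) + (19/158)·log₂(19/158) + (47/158)·log₂(47/158) + (55/158)·log₂(55/158) + (31/158)·log₂(31/158))
  = 2.058 bits

2.058 bits


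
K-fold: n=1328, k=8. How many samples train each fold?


Fold size = 1328/8 = 166
Training per fold = 1328 - 166 = 1162

1162


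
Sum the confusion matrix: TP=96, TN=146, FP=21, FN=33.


Total = TP + TN + FP + FN
= 96 + 146 + 21 + 33
= 296
(Predicted positive: 117, predicted negative: 179)

296


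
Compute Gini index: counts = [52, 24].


Probabilities: [52/76, 24/76] ≈ [0.6842, 0.3158]
Σpᵢ² = (2704 + 576)/76² = 3280/5776
Gini = 1 - Σpᵢ² = 1 - 3280/5776 = 0.4321

0.4321


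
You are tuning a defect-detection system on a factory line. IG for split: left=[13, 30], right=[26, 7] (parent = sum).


Parent = [39, 37], H_parent = 0.9995
H_left = 0.8841 (n=43), H_right = 0.7455 (n=33)
H_children = (43/76)·0.8841 + (33/76)·0.7455 = 0.8239
IG = 0.9995 - 0.8239 = 0.1756

0.1756


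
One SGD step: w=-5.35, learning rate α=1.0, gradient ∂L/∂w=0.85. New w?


w_new = w - α·∇
= -5.35 - 1.0·0.85
= -5.35 - 0.85
= -6.2

-6.2


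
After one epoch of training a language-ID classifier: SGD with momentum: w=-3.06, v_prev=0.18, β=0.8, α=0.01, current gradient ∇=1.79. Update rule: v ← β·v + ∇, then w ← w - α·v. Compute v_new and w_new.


v_new = 0.8·0.18 + 1.79 = 0.144 + 1.79 = 1.934
w_new = -3.06 - 0.01·1.934 = -3.06 - 0.01934 = -3.07934

v_new=1.934, w_new=-3.07934


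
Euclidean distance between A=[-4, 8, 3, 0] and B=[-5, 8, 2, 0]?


d = √((-4+ 5)² + (8-8)² + (3-2)² + (0-0)²)
  = √(1 + 0 + 1 + 0)
  = √2 = 1.4142

1.4142


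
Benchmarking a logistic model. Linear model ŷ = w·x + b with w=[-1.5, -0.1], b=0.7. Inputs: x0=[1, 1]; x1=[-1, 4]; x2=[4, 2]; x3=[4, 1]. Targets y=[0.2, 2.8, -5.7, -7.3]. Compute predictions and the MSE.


ŷ0 = (-1.5)·(1) + (-0.1)·(1) + 0.7 = -0.9
ŷ1 = (-1.5)·(-1) + (-0.1)·(4) + 0.7 = 1.8
ŷ2 = (-1.5)·(4) + (-0.1)·(2) + 0.7 = -5.5
ŷ3 = (-1.5)·(4) + (-0.1)·(1) + 0.7 = -5.4
errors² = [1.21, 1.0, 0.04, 3.61]
MSE = 5.8600/4 = 1.465

1.465


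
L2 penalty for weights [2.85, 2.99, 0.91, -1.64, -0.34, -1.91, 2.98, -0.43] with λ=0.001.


‖w‖₂² = (2.85)² + (2.99)² + (0.91)² + (-1.64)² + (-0.34)² + (-1.91)² + (2.98)² + (-0.43)²
     = 8.1225 + 8.9401 + 0.8281 + 2.6896 + 0.1156 + 3.6481 + 8.8804 + 0.1849
     = 33.4093
λ·‖w‖₂² = 0.001·33.4093 = 0.033409

0.033409
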